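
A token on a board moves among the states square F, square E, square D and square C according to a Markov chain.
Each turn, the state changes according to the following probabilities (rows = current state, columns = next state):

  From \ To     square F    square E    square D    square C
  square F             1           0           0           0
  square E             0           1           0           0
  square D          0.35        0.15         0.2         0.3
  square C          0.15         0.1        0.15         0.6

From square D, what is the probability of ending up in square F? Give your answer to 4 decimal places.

Let h(s) be the probability of absorption at square F starting from transient state s. Then h(square F) = 1 and h(square E) = 0. By first-step analysis:
h(square D) = 0.35·1 + 0.15·0 + 0.2·h(square D) + 0.3·h(square C)
h(square C) = 0.15·1 + 0.1·0 + 0.15·h(square D) + 0.6·h(square C)
Solving: h(square D) = 0.6727, h(square C) = 0.6273.
Starting from square D, the probability is 0.6727.

0.6727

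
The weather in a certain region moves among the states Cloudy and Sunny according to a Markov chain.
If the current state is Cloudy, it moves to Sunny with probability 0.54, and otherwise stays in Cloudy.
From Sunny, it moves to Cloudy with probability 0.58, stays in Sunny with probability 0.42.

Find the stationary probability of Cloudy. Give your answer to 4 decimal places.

Let the stationary distribution be π with π = πP and π_1 + π_2 = 1.
π_1 = 0.46·π_1 + 0.58·π_2
Solving with the normalization constraint gives π = (0.5179, 0.4821).
So the stationary probability of Cloudy is 0.5179.

0.5179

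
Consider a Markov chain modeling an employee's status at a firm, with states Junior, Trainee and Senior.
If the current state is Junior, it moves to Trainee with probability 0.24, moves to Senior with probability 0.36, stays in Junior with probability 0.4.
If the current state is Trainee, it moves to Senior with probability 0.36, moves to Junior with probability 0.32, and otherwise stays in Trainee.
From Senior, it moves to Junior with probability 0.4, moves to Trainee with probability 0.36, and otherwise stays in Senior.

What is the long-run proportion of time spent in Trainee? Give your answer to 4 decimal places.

Let the stationary distribution be π with π = πP and π_1 + π_2 + π_3 = 1.
π_1 = 0.4·π_1 + 0.32·π_2 + 0.4·π_3
π_2 = 0.24·π_1 + 0.32·π_2 + 0.36·π_3
Solving with the normalization constraint gives π = (0.3758, 0.3028, 0.3214).
So the stationary probability of Trainee is 0.3028.

0.3028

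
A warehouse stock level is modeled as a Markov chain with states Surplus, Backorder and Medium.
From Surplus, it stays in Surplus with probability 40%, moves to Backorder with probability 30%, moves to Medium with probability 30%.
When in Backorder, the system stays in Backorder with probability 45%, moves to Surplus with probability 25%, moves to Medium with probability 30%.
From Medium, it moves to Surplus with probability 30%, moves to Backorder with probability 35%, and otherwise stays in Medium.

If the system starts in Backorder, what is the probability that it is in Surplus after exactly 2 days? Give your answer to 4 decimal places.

Sum over the intermediate state after 1 day:
P = P(Backorder→Surplus)·P(Surplus→Surplus) + P(Backorder→Backorder)·P(Backorder→Surplus) + P(Backorder→Medium)·P(Medium→Surplus)
  = 0.25×0.4 + 0.45×0.25 + 0.3×0.3
  = 0.1000 + 0.1125 + 0.0900 = 0.3025

0.3025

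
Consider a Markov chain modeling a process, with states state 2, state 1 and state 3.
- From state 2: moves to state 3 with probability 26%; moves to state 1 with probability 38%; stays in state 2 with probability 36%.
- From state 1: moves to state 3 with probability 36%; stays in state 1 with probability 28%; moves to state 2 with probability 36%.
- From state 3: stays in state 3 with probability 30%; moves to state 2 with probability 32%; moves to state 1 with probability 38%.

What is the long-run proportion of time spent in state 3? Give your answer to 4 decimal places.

0.3068

Let the stationary distribution be π with π = πP and π_1 + π_2 + π_3 = 1.
π_1 = 0.36·π_1 + 0.36·π_2 + 0.32·π_3
π_2 = 0.38·π_1 + 0.28·π_2 + 0.38·π_3
Solving with the normalization constraint gives π = (0.3477, 0.3455, 0.3068).
So the stationary probability of state 3 is 0.3068.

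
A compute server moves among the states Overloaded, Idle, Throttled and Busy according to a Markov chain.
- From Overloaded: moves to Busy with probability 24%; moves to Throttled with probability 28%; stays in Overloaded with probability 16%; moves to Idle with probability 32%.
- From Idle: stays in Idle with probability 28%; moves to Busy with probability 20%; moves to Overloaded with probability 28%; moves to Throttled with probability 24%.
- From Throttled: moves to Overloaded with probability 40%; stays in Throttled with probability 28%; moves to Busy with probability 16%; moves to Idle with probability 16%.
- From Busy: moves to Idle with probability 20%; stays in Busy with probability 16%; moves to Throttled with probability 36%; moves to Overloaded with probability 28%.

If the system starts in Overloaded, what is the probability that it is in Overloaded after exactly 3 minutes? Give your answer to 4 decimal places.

0.2790

Propagate the distribution vector 3 minutes from Overloaded.
After 0 minutes: (1.0000, 0.0000, 0.0000, 0.0000)
After 1 minute: (0.1600, 0.3200, 0.2800, 0.2400)
After 2 minutes: (0.2944, 0.2336, 0.2864, 0.1856)
After 3 minutes: (0.2790, 0.2426, 0.2855, 0.1929)
P(in Overloaded after 3 minutes) = 0.2790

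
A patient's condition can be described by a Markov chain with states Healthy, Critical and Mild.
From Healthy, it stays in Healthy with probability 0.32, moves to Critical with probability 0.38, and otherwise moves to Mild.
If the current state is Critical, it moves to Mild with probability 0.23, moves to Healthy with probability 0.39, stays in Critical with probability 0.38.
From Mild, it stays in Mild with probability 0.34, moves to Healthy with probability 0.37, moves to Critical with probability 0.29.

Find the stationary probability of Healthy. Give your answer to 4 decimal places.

0.3591

Let the stationary distribution be π with π = πP and π_1 + π_2 + π_3 = 1.
π_1 = 0.32·π_1 + 0.39·π_2 + 0.37·π_3
π_2 = 0.38·π_1 + 0.38·π_2 + 0.29·π_3
Solving with the normalization constraint gives π = (0.3591, 0.3542, 0.2867).
So the stationary probability of Healthy is 0.3591.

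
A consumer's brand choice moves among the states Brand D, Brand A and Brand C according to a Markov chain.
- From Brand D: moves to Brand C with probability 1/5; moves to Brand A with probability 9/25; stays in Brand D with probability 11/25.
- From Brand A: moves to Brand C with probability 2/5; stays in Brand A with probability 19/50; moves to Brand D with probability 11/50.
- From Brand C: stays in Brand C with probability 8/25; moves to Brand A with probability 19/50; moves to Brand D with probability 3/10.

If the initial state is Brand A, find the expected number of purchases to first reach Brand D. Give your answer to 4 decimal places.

4.0059

Let t(s) be the expected number of purchases to first reach Brand D from state s, with t(Brand D) = 0. Conditioning on the first purchase:
t(Brand A) = 1 + 0.38·t(Brand A) + 0.4·t(Brand C)
t(Brand C) = 1 + 0.38·t(Brand A) + 0.32·t(Brand C)
Solving: t(Brand A) = 4.0059, t(Brand C) = 3.7092.
Expected purchases from Brand A to Brand D: 4.0059.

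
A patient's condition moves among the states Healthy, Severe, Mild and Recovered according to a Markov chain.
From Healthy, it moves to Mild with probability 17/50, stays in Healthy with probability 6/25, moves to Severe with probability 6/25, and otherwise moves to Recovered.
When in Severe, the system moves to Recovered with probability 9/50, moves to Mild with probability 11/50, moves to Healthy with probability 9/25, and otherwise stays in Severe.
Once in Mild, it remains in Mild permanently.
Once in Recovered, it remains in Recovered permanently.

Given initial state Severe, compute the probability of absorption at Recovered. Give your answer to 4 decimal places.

0.4104

Let h(s) be the probability of absorption at Recovered starting from transient state s. Then h(Recovered) = 1 and h(Mild) = 0. By first-step analysis:
h(Healthy) = 0.24·h(Healthy) + 0.24·h(Severe) + 0.34·0 + 0.18·1
h(Severe) = 0.36·h(Healthy) + 0.24·h(Severe) + 0.22·0 + 0.18·1
Solving: h(Healthy) = 0.3664, h(Severe) = 0.4104.
Starting from Severe, the probability is 0.4104.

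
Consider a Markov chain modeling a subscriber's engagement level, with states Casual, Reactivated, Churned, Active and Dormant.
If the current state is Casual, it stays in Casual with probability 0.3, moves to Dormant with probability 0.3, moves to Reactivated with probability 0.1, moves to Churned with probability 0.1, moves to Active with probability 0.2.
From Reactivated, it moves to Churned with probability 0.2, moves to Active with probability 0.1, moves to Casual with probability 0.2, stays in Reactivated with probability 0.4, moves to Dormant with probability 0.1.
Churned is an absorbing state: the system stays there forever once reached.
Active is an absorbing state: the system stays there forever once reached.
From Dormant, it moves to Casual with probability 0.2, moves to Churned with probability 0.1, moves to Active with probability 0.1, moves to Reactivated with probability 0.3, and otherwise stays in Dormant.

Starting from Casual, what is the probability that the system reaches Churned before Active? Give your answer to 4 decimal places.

Let h(s) be the probability of absorption at Churned starting from transient state s. Then h(Churned) = 1 and h(Active) = 0. By first-step analysis:
h(Casual) = 0.3·h(Casual) + 0.1·h(Reactivated) + 0.1·1 + 0.2·0 + 0.3·h(Dormant)
h(Reactivated) = 0.2·h(Casual) + 0.4·h(Reactivated) + 0.2·1 + 0.1·0 + 0.1·h(Dormant)
h(Dormant) = 0.2·h(Casual) + 0.3·h(Reactivated) + 0.1·1 + 0.1·0 + 0.3·h(Dormant)
Solving: h(Casual) = 0.4433, h(Reactivated) = 0.5665, h(Dormant) = 0.5123.
Starting from Casual, the probability is 0.4433.

0.4433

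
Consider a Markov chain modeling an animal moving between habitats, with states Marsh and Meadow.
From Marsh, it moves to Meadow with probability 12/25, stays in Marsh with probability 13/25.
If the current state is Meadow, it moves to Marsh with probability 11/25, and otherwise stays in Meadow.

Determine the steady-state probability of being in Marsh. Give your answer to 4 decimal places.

Let the stationary distribution be π with π = πP and π_1 + π_2 = 1.
π_1 = 0.52·π_1 + 0.44·π_2
Solving with the normalization constraint gives π = (0.4783, 0.5217).
So the stationary probability of Marsh is 0.4783.

0.4783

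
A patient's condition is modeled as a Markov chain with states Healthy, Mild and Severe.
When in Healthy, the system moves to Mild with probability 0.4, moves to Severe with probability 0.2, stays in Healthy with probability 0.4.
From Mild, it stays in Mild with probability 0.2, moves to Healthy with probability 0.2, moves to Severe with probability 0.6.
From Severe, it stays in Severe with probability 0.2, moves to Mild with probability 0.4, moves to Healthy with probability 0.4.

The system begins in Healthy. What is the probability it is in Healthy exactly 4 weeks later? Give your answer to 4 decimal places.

0.3328

Propagate the distribution vector 4 weeks from Healthy.
After 0 weeks: (1.0000, 0.0000, 0.0000)
After 1 week: (0.4000, 0.4000, 0.2000)
After 2 weeks: (0.3200, 0.3200, 0.3600)
After 3 weeks: (0.3360, 0.3360, 0.3280)
After 4 weeks: (0.3328, 0.3328, 0.3344)
P(in Healthy after 4 weeks) = 0.3328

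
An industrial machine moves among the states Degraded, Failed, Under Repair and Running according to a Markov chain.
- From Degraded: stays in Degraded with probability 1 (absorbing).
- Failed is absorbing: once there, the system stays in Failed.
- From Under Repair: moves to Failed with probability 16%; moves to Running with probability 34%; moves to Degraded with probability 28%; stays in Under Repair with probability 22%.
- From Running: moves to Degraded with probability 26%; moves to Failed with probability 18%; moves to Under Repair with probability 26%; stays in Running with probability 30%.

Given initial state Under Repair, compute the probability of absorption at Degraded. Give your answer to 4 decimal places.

0.6215

Let h(s) be the probability of absorption at Degraded starting from transient state s. Then h(Degraded) = 1 and h(Failed) = 0. By first-step analysis:
h(Under Repair) = 0.28·1 + 0.16·0 + 0.22·h(Under Repair) + 0.34·h(Running)
h(Running) = 0.26·1 + 0.18·0 + 0.26·h(Under Repair) + 0.3·h(Running)
Solving: h(Under Repair) = 0.6215, h(Running) = 0.6023.
Starting from Under Repair, the probability is 0.6215.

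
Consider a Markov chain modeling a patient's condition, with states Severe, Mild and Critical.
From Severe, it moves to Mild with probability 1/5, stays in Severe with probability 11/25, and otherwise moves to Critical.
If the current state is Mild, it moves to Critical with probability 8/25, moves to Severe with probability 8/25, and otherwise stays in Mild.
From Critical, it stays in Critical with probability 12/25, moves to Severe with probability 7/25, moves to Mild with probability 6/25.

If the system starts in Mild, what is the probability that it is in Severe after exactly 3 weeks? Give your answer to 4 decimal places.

0.3461

Propagate the distribution vector 3 weeks from Mild.
After 0 weeks: (0.0000, 1.0000, 0.0000)
After 1 week: (0.3200, 0.3600, 0.3200)
After 2 weeks: (0.3456, 0.2704, 0.3840)
After 3 weeks: (0.3461, 0.2586, 0.3953)
P(in Severe after 3 weeks) = 0.3461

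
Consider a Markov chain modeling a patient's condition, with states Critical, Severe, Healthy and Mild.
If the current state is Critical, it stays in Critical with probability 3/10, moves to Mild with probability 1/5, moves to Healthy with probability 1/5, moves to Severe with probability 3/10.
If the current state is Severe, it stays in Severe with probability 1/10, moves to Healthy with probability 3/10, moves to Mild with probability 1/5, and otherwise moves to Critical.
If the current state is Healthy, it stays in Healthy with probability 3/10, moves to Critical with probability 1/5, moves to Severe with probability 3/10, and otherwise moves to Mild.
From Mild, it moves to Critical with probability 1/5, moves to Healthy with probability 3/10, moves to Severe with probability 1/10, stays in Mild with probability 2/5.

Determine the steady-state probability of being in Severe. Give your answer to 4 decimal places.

0.2083

Let the stationary distribution be π with π = πP and π_1 + π_2 + π_3 + π_4 = 1.
π_1 = 0.3·π_1 + 0.4·π_2 + 0.2·π_3 + 0.2·π_4
π_2 = 0.3·π_1 + 0.1·π_2 + 0.3·π_3 + 0.1·π_4
π_3 = 0.2·π_1 + 0.3·π_2 + 0.3·π_3 + 0.3·π_4
Solving with the normalization constraint gives π = (0.2685, 0.2083, 0.2731, 0.2500).
So the stationary probability of Severe is 0.2083.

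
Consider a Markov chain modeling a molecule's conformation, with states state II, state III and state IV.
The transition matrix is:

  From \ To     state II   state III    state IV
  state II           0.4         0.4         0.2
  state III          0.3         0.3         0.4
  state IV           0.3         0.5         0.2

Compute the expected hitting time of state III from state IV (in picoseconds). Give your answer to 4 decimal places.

2.1429

Let t(s) be the expected number of picoseconds to first reach state III from state s, with t(state III) = 0. Conditioning on the first picosecond:
t(state II) = 1 + 0.4·t(state II) + 0.2·t(state IV)
t(state IV) = 1 + 0.3·t(state II) + 0.2·t(state IV)
Solving: t(state II) = 2.3810, t(state IV) = 2.1429.
Expected picoseconds from state IV to state III: 2.1429.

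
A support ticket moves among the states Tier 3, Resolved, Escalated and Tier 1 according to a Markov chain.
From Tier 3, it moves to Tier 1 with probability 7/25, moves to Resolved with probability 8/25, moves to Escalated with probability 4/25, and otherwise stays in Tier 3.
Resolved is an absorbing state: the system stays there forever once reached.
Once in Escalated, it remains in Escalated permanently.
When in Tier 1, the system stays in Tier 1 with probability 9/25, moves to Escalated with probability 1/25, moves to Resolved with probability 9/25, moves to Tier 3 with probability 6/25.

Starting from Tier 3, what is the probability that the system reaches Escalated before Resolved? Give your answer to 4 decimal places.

0.2710

Let h(s) be the probability of absorption at Escalated starting from transient state s. Then h(Escalated) = 1 and h(Resolved) = 0. By first-step analysis:
h(Tier 3) = 0.24·h(Tier 3) + 0.32·0 + 0.16·1 + 0.28·h(Tier 1)
h(Tier 1) = 0.24·h(Tier 3) + 0.36·0 + 0.04·1 + 0.36·h(Tier 1)
Solving: h(Tier 3) = 0.2710, h(Tier 1) = 0.1641.
Starting from Tier 3, the probability is 0.2710.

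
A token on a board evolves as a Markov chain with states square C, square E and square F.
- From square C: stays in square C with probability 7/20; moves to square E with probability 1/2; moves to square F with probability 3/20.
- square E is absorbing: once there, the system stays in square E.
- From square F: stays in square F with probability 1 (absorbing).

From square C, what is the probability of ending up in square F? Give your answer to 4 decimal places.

Let h(s) be the probability of absorption at square F starting from transient state s. Then h(square F) = 1 and h(square E) = 0. By first-step analysis:
h(square C) = 0.35·h(square C) + 0.5·0 + 0.15·1
Solving: h(square C) = 0.2308.
Starting from square C, the probability is 0.2308.

0.2308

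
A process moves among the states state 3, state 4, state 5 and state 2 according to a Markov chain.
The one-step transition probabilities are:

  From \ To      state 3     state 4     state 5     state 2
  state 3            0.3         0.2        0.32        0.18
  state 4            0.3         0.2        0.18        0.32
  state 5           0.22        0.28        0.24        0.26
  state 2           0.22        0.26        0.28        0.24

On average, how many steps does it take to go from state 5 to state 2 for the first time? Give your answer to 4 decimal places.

3.9432

Let t(s) be the expected number of steps to first reach state 2 from state s, with t(state 2) = 0. Conditioning on the first step:
t(state 3) = 1 + 0.3·t(state 3) + 0.2·t(state 4) + 0.32·t(state 5)
t(state 4) = 1 + 0.3·t(state 3) + 0.2·t(state 4) + 0.18·t(state 5)
t(state 5) = 1 + 0.22·t(state 3) + 0.28·t(state 4) + 0.24·t(state 5)
Solving: t(state 3) = 4.3028, t(state 4) = 3.7508, t(state 5) = 3.9432.
Expected steps from state 5 to state 2: 3.9432.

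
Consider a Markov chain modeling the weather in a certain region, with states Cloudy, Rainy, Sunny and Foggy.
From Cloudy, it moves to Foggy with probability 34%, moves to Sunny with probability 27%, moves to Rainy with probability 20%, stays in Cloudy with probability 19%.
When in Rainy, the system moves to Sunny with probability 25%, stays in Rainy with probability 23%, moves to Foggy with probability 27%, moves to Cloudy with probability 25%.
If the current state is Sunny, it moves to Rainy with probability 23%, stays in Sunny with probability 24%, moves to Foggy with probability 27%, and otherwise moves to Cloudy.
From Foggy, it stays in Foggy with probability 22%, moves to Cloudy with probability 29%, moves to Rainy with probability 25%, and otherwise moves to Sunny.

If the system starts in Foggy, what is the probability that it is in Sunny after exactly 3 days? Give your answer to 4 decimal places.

Propagate the distribution vector 3 days from Foggy.
After 0 days: (0.0000, 0.0000, 0.0000, 1.0000)
After 1 day: (0.2900, 0.2500, 0.2400, 0.2200)
After 2 days: (0.2438, 0.2257, 0.2512, 0.2793)
After 3 days: (0.2491, 0.2283, 0.2496, 0.2731)
P(in Sunny after 3 days) = 0.2496

0.2496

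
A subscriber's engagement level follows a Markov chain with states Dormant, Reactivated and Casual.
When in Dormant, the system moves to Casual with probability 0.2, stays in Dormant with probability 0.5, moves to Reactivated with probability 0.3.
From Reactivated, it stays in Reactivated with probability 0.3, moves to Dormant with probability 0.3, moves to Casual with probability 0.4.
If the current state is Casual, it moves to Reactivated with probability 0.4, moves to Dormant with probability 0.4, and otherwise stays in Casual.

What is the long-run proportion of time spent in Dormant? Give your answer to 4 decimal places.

Let the stationary distribution be π with π = πP and π_1 + π_2 + π_3 = 1.
π_1 = 0.5·π_1 + 0.3·π_2 + 0.4·π_3
π_2 = 0.3·π_1 + 0.3·π_2 + 0.4·π_3
Solving with the normalization constraint gives π = (0.4082, 0.3265, 0.2653).
So the stationary probability of Dormant is 0.4082.

0.4082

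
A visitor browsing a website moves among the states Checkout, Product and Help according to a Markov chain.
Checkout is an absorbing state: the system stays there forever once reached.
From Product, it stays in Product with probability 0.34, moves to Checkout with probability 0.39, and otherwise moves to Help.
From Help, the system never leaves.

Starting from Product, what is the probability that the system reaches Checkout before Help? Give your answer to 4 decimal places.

0.5909

Let h(s) be the probability of absorption at Checkout starting from transient state s. Then h(Checkout) = 1 and h(Help) = 0. By first-step analysis:
h(Product) = 0.39·1 + 0.34·h(Product) + 0.27·0
Solving: h(Product) = 0.5909.
Starting from Product, the probability is 0.5909.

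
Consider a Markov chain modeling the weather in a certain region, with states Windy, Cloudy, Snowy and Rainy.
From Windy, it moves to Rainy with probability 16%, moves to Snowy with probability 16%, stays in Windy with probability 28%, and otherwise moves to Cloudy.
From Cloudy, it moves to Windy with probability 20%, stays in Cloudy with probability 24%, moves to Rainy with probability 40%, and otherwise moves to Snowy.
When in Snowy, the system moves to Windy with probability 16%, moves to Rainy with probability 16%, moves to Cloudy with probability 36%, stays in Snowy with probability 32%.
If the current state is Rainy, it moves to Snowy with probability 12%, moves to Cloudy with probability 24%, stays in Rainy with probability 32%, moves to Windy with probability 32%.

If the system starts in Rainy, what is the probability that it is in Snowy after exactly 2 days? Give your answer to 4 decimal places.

0.1664

Propagate the distribution vector 2 days from Rainy.
After 0 days: (0.0000, 0.0000, 0.0000, 1.0000)
After 1 day: (0.3200, 0.2400, 0.1200, 0.3200)
After 2 days: (0.2592, 0.3056, 0.1664, 0.2688)
P(in Snowy after 2 days) = 0.1664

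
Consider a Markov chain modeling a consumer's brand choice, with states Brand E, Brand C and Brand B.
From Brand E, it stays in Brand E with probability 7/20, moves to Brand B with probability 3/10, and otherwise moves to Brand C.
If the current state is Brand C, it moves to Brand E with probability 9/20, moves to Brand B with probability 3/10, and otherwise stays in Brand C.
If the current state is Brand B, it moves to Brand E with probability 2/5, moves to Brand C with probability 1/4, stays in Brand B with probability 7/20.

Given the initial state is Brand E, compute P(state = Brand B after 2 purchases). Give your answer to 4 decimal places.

Sum over the intermediate state after 1 purchase:
P = P(Brand E→Brand E)·P(Brand E→Brand B) + P(Brand E→Brand C)·P(Brand C→Brand B) + P(Brand E→Brand B)·P(Brand B→Brand B)
  = 0.35×0.3 + 0.35×0.3 + 0.3×0.35
  = 0.1050 + 0.1050 + 0.1050 = 0.3150

0.3150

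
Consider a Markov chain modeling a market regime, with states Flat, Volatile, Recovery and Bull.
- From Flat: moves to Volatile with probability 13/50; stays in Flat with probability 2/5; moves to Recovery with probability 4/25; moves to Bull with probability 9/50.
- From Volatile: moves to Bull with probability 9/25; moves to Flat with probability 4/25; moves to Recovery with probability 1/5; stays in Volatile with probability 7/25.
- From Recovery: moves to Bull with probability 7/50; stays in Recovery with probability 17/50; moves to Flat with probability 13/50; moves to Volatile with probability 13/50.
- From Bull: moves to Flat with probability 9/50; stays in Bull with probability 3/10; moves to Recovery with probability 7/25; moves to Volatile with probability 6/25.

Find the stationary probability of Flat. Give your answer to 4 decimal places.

0.2491

Let the stationary distribution be π with π = πP and π_1 + π_2 + π_3 + π_4 = 1.
π_1 = 0.4·π_1 + 0.16·π_2 + 0.26·π_3 + 0.18·π_4
π_2 = 0.26·π_1 + 0.28·π_2 + 0.26·π_3 + 0.24·π_4
π_3 = 0.16·π_1 + 0.2·π_2 + 0.34·π_3 + 0.28·π_4
Solving with the normalization constraint gives π = (0.2491, 0.2603, 0.2439, 0.2467).
So the stationary probability of Flat is 0.2491.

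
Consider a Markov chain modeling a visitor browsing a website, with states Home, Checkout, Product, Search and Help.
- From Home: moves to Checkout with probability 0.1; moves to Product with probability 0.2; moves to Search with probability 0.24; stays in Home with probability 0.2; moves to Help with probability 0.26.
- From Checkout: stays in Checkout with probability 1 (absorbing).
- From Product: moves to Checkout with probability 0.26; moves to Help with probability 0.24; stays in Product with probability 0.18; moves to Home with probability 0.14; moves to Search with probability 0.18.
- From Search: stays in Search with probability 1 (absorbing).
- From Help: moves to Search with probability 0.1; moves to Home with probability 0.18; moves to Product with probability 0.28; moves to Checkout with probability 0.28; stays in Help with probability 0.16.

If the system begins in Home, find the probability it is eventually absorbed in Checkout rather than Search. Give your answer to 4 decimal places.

0.4751

Let h(s) be the probability of absorption at Checkout starting from transient state s. Then h(Checkout) = 1 and h(Search) = 0. By first-step analysis:
h(Home) = 0.2·h(Home) + 0.1·1 + 0.2·h(Product) + 0.24·0 + 0.26·h(Help)
h(Product) = 0.14·h(Home) + 0.26·1 + 0.18·h(Product) + 0.18·0 + 0.24·h(Help)
h(Help) = 0.18·h(Home) + 0.28·1 + 0.28·h(Product) + 0.1·0 + 0.16·h(Help)
Solving: h(Home) = 0.4751, h(Product) = 0.5824, h(Help) = 0.6293.
Starting from Home, the probability is 0.4751.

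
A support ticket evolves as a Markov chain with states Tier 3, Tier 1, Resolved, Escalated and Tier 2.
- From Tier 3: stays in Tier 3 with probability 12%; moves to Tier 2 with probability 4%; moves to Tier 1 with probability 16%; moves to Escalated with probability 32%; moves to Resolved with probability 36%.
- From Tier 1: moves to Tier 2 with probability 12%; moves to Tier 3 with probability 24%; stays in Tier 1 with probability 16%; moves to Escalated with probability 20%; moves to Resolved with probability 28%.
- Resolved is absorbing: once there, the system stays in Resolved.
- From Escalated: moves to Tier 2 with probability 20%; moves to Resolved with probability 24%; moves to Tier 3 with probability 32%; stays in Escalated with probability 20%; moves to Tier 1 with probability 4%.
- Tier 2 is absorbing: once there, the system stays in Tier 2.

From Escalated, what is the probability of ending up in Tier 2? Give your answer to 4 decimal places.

Let h(s) be the probability of absorption at Tier 2 starting from transient state s. Then h(Tier 2) = 1 and h(Resolved) = 0. By first-step analysis:
h(Tier 3) = 0.12·h(Tier 3) + 0.16·h(Tier 1) + 0.36·0 + 0.32·h(Escalated) + 0.04·1
h(Tier 1) = 0.24·h(Tier 3) + 0.16·h(Tier 1) + 0.28·0 + 0.2·h(Escalated) + 0.12·1
h(Escalated) = 0.32·h(Tier 3) + 0.04·h(Tier 1) + 0.24·0 + 0.2·h(Escalated) + 0.2·1
Solving: h(Tier 3) = 0.2281, h(Tier 1) = 0.2928, h(Escalated) = 0.3559.
Starting from Escalated, the probability is 0.3559.

0.3559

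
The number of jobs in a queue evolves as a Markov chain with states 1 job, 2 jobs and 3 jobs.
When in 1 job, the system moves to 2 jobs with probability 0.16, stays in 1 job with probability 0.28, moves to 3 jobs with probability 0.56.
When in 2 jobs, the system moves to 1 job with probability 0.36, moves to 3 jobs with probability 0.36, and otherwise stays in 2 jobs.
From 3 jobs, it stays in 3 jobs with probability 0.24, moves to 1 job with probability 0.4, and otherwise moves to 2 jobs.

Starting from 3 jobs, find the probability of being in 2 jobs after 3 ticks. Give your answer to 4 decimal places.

Propagate the distribution vector 3 ticks from 3 jobs.
After 0 ticks: (0.0000, 0.0000, 1.0000)
After 1 tick: (0.4000, 0.3600, 0.2400)
After 2 ticks: (0.3376, 0.2512, 0.4112)
After 3 ticks: (0.3494, 0.2724, 0.3782)
P(in 2 jobs after 3 ticks) = 0.2724

0.2724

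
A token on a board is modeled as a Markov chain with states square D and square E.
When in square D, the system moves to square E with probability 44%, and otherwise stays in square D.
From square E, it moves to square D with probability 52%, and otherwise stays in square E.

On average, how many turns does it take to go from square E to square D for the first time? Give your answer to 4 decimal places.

Let t(s) be the expected number of turns to first reach square D from state s, with t(square D) = 0. Conditioning on the first turn:
t(square E) = 1 + 0.48·t(square E)
Solving: t(square E) = 1.9231.
Expected turns from square E to square D: 1.9231.

1.9231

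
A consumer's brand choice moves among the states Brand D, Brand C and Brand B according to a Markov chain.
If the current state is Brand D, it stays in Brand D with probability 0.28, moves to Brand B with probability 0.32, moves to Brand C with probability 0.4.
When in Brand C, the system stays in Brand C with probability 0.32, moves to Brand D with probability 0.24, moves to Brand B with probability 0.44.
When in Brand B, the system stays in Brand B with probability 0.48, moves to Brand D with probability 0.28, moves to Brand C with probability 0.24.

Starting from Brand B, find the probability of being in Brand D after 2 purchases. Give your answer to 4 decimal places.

0.2704

Sum over the intermediate state after 1 purchase:
P = P(Brand B→Brand D)·P(Brand D→Brand D) + P(Brand B→Brand C)·P(Brand C→Brand D) + P(Brand B→Brand B)·P(Brand B→Brand D)
  = 0.28×0.28 + 0.24×0.24 + 0.48×0.28
  = 0.0784 + 0.0576 + 0.1344 = 0.2704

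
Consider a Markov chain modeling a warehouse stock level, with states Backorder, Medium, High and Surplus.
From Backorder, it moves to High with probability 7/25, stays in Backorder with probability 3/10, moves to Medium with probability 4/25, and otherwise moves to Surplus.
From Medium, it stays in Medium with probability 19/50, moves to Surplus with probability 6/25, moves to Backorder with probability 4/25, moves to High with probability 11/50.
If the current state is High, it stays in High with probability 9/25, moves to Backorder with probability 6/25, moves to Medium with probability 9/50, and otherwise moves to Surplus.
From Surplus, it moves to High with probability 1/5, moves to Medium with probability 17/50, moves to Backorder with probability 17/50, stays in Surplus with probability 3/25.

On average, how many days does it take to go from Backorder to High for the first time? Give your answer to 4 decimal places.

Let t(s) be the expected number of days to first reach High from state s, with t(High) = 0. Conditioning on the first day:
t(Backorder) = 1 + 0.3·t(Backorder) + 0.16·t(Medium) + 0.26·t(Surplus)
t(Medium) = 1 + 0.16·t(Backorder) + 0.38·t(Medium) + 0.24·t(Surplus)
t(Surplus) = 1 + 0.34·t(Backorder) + 0.34·t(Medium) + 0.12·t(Surplus)
Solving: t(Backorder) = 4.0533, t(Medium) = 4.3566, t(Surplus) = 4.3856.
Expected days from Backorder to High: 4.0533.

4.0533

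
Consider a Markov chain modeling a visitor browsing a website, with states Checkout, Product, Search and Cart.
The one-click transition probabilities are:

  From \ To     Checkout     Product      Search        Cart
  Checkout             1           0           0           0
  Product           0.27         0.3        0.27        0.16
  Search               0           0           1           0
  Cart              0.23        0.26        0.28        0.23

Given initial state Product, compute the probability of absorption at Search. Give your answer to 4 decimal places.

0.5080

Let h(s) be the probability of absorption at Search starting from transient state s. Then h(Search) = 1 and h(Checkout) = 0. By first-step analysis:
h(Product) = 0.27·0 + 0.3·h(Product) + 0.27·1 + 0.16·h(Cart)
h(Cart) = 0.23·0 + 0.26·h(Product) + 0.28·1 + 0.23·h(Cart)
Solving: h(Product) = 0.5080, h(Cart) = 0.5352.
Starting from Product, the probability is 0.5080.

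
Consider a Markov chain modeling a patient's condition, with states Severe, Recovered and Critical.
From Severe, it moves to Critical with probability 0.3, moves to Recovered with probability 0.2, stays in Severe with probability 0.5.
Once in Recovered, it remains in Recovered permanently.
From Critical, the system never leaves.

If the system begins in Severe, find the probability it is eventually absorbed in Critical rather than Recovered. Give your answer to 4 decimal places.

Let h(s) be the probability of absorption at Critical starting from transient state s. Then h(Critical) = 1 and h(Recovered) = 0. By first-step analysis:
h(Severe) = 0.5·h(Severe) + 0.2·0 + 0.3·1
Solving: h(Severe) = 0.6000.
Starting from Severe, the probability is 0.6000.

0.6000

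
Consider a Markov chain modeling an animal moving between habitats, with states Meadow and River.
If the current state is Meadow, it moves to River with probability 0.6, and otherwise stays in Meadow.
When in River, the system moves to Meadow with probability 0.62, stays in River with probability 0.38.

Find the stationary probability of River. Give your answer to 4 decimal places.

0.4918

Let the stationary distribution be π with π = πP and π_1 + π_2 = 1.
π_1 = 0.4·π_1 + 0.62·π_2
Solving with the normalization constraint gives π = (0.5082, 0.4918).
So the stationary probability of River is 0.4918.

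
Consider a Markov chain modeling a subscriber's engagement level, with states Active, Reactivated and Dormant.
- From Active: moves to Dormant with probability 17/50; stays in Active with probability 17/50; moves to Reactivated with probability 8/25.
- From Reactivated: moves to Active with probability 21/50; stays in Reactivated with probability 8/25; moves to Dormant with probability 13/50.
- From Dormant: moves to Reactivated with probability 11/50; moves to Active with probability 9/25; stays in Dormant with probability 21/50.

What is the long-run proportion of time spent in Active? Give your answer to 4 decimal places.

Let the stationary distribution be π with π = πP and π_1 + π_2 + π_3 = 1.
π_1 = 0.34·π_1 + 0.42·π_2 + 0.36·π_3
π_2 = 0.32·π_1 + 0.32·π_2 + 0.22·π_3
Solving with the normalization constraint gives π = (0.3697, 0.2855, 0.3447).
So the stationary probability of Active is 0.3697.

0.3697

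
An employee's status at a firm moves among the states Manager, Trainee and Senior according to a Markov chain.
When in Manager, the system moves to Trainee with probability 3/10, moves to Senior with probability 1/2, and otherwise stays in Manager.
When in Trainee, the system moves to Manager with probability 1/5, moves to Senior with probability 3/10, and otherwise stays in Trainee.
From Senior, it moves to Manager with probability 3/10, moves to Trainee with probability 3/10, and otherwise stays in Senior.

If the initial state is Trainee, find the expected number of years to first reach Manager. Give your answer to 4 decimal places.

Let t(s) be the expected number of years to first reach Manager from state s, with t(Manager) = 0. Conditioning on the first year:
t(Trainee) = 1 + 0.5·t(Trainee) + 0.3·t(Senior)
t(Senior) = 1 + 0.3·t(Trainee) + 0.4·t(Senior)
Solving: t(Trainee) = 4.2857, t(Senior) = 3.8095.
Expected years from Trainee to Manager: 4.2857.

4.2857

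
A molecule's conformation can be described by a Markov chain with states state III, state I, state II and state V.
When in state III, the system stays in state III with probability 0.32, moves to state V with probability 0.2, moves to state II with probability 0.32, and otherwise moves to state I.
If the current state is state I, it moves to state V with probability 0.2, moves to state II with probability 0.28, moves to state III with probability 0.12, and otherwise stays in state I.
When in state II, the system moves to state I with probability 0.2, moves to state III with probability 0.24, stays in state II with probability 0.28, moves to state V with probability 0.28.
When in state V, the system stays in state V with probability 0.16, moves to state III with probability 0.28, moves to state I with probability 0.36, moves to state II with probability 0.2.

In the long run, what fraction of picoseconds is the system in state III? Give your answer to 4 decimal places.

0.2335

Let the stationary distribution be π with π = πP and π_1 + π_2 + π_3 + π_4 = 1.
π_1 = 0.32·π_1 + 0.12·π_2 + 0.24·π_3 + 0.28·π_4
π_2 = 0.16·π_1 + 0.4·π_2 + 0.2·π_3 + 0.36·π_4
π_3 = 0.32·π_1 + 0.28·π_2 + 0.28·π_3 + 0.2·π_4
Solving with the normalization constraint gives π = (0.2335, 0.2810, 0.2723, 0.2133).
So the stationary probability of state III is 0.2335.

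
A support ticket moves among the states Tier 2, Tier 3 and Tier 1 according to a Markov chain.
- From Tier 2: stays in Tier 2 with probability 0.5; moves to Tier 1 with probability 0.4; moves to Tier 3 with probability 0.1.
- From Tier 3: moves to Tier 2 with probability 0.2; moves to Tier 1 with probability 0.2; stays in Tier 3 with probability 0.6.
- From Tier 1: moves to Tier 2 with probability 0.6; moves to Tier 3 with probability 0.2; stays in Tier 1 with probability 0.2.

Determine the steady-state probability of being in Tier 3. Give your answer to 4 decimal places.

0.2581

Let the stationary distribution be π with π = πP and π_1 + π_2 + π_3 = 1.
π_1 = 0.5·π_1 + 0.2·π_2 + 0.6·π_3
π_2 = 0.1·π_1 + 0.6·π_2 + 0.2·π_3
Solving with the normalization constraint gives π = (0.4516, 0.2581, 0.2903).
So the stationary probability of Tier 3 is 0.2581.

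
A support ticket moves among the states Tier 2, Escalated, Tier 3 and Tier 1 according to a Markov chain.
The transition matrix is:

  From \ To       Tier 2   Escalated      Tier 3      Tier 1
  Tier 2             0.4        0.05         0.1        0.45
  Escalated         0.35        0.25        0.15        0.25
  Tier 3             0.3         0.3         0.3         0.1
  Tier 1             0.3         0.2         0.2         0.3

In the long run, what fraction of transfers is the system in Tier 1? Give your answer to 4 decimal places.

Let the stationary distribution be π with π = πP and π_1 + π_2 + π_3 + π_4 = 1.
π_1 = 0.4·π_1 + 0.35·π_2 + 0.3·π_3 + 0.3·π_4
π_2 = 0.05·π_1 + 0.25·π_2 + 0.3·π_3 + 0.2·π_4
π_3 = 0.1·π_1 + 0.15·π_2 + 0.3·π_3 + 0.2·π_4
Solving with the normalization constraint gives π = (0.3430, 0.1747, 0.1744, 0.3078).
So the stationary probability of Tier 1 is 0.3078.

0.3078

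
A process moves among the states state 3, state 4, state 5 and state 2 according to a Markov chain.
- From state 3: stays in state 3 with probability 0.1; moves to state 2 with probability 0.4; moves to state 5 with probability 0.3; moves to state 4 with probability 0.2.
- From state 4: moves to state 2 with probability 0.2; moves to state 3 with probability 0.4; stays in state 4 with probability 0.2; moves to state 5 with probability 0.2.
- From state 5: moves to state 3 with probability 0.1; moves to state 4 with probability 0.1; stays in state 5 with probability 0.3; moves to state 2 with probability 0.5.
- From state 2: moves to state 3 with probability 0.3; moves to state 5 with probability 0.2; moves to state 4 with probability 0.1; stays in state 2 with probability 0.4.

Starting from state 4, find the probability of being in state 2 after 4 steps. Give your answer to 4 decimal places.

0.3974

Propagate the distribution vector 4 steps from state 4.
After 0 steps: (0.0000, 1.0000, 0.0000, 0.0000)
After 1 step: (0.4000, 0.2000, 0.2000, 0.2000)
After 2 steps: (0.2000, 0.1600, 0.2600, 0.3800)
After 3 steps: (0.2240, 0.1360, 0.2460, 0.3940)
After 4 steps: (0.2196, 0.1360, 0.2470, 0.3974)
P(in state 2 after 4 steps) = 0.3974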